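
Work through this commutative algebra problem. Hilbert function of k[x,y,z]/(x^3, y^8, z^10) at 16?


Need i<3, j<8, k<10 with i+j+k=16.
For each i, j ranges over max(0,16-i-9)..min(7,16-i):
  i=0: j in [7,7] -> 1
  i=1: j in [6,7] -> 2
  i=2: j in [5,7] -> 3
H(16) = 1+2+3 = 6


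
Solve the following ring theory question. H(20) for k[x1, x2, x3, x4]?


C(d+n-1,n-1)=C(23,3)=1771


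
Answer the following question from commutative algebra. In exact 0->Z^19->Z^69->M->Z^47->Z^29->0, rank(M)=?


Alt sum=0:
(-1)^0*19 + (-1)^1*69 + (-1)^2*? + (-1)^3*47 + (-1)^4*29=0
rank(M)=68


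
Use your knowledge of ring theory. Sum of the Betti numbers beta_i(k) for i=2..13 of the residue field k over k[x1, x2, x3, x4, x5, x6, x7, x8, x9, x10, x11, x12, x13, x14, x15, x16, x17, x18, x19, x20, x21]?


Koszul resolution: beta_i(k)=C(n,i), n=21
C(21,2)=210, C(21,3)=1330, C(21,4)=5985, C(21,5)=20349, C(21,6)=54264, C(21,7)=116280, C(21,8)=203490, C(21,9)=293930, C(21,10)=352716, C(21,11)=352716, C(21,12)=293930, C(21,13)=203490
Sum=1898690


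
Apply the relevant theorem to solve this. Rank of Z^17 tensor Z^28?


rank(M(x)N) = rank(M)*rank(N)
17*28 = 476


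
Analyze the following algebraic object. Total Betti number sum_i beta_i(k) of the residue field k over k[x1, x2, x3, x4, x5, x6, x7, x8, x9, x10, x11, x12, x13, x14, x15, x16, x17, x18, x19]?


Koszul resolution: beta_i(k)=C(n,i), n=19
sum_i C(19,i) = 2^19 = 524288


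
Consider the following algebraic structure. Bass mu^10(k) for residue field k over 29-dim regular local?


C(n,i)=C(29,10)=20030010


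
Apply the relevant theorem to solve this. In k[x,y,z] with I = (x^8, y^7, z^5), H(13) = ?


Need i<8, j<7, k<5 with i+j+k=13.
For each i, j ranges over max(0,13-i-4)..min(6,13-i):
  i=0: j in [9,6] -> 0
  i=1: j in [8,6] -> 0
  i=2: j in [7,6] -> 0
  i=3: j in [6,6] -> 1
  i=4: j in [5,6] -> 2
  i=5: j in [4,6] -> 3
  i=6: j in [3,6] -> 4
  i=7: j in [2,6] -> 5
H(13) = 0+0+0+1+2+3+4+5 = 15


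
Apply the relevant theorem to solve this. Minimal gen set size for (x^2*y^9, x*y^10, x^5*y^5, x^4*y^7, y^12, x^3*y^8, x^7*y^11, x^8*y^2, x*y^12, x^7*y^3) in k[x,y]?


Remove redundant (divisible by others).
x^7*y^11 redundant.
x*y^12 redundant.
Min: x^8*y^2, x^7*y^3, x^5*y^5, x^4*y^7, x^3*y^8, x^2*y^9, x*y^10, y^12
Count=8


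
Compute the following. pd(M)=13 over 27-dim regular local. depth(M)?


pd+depth=depth(R)=27
depth=27-13=14


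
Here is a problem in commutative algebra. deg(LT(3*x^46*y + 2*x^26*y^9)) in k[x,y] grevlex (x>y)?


LT: 3*x^46*y
deg_x=46, deg_y=1
Total=46+1=47


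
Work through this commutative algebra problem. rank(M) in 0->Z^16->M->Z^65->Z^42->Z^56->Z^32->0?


Alt sum=0:
(-1)^0*16 + (-1)^1*? + (-1)^2*65 + (-1)^3*42 + (-1)^4*56 + (-1)^5*32=0
rank(M)=63


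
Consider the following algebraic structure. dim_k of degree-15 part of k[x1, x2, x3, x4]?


C(d+n-1,n-1)=C(18,3)=816


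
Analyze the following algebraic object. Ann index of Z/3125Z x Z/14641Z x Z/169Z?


Exponent = lcm of the cyclic orders; pairwise coprime => product.
5^5*11^4*13^2=3125*14641*169=7732278125


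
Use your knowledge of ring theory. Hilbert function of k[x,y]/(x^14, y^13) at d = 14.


k[x,y], I = (x^14, y^13), d = 14
Need i < 14 and d-i < 13.
Range: 2 <= i <= 13.
H(14) = 12


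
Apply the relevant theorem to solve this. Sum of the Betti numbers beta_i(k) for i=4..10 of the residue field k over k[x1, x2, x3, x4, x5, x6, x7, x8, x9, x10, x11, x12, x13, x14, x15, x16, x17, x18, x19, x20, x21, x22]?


Koszul resolution: beta_i(k)=C(n,i), n=22
C(22,4)=7315, C(22,5)=26334, C(22,6)=74613, C(22,7)=170544, C(22,8)=319770, C(22,9)=497420, C(22,10)=646646
Sum=1742642


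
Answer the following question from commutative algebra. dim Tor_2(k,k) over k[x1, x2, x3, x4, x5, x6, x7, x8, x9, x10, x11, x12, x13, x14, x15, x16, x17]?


Koszul: C(n,i)=C(17,2)=136


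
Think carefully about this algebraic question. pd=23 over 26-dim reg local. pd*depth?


pd+depth=26
depth=26-23=3
pd*depth=23*3=69


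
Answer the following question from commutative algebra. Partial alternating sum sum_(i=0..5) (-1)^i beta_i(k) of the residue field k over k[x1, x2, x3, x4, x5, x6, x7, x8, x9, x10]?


Koszul resolution: beta_i(k)=C(n,i), n=10
sum_(i=0..p) (-1)^i C(n,i) = (-1)^p C(n-1,p)
(-1)^5*C(9,5) = (-1)^5*126 = -126


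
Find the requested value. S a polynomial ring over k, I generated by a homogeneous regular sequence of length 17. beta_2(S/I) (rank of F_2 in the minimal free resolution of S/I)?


Regular sequence => Koszul complex is the minimal free resolution.
Syz_1 minimally generated by Koszul relations f_i*e_j - f_j*e_i (i<j): mu(Syz_1) = beta_2 = C(m,2) = m(m-1)/2
m=17
17*16/2 = 136


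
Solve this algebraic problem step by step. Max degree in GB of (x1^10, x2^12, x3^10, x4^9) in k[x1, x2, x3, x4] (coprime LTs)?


Pure powers, coprime LTs => already GB.
Degrees: 10, 12, 10, 9
Max=12


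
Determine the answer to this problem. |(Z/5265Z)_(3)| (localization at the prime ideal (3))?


3-primary part: 5265=3^4*65
Size=3^4=81


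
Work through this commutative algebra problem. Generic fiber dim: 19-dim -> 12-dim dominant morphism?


dim(fiber)=dim(X)-dim(Y)=19-12=7


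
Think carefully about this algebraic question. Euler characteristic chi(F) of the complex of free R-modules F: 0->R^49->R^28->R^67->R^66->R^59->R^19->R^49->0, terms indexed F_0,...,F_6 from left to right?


chi = sum (-1)^i * rank:
(-1)^0*49=49
(-1)^1*28=-28
(-1)^2*67=67
(-1)^3*66=-66
(-1)^4*59=59
(-1)^5*19=-19
(-1)^6*49=49
chi=111


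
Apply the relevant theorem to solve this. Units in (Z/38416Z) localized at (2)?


Local ring = Z/16Z.
phi(16) = 2^3*(2-1) = 8


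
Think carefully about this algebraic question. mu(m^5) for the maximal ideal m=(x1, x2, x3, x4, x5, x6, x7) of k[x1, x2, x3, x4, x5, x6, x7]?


Graded Nakayama: mu(m^d) = dim_k (m^d/m^(d+1)) = #degree-5 monomials in 7 vars
C(n+d-1,d)=C(11,5)=462


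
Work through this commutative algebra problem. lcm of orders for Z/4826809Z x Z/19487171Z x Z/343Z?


Exponent = lcm of the cyclic orders; pairwise coprime => product.
13^6*11^7*7^3=4826809*19487171*343=32262872361997277


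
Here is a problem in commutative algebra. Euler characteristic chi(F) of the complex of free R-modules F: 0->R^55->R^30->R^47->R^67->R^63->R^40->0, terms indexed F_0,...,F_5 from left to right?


chi = sum (-1)^i * rank:
(-1)^0*55=55
(-1)^1*30=-30
(-1)^2*47=47
(-1)^3*67=-67
(-1)^4*63=63
(-1)^5*40=-40
chi=28


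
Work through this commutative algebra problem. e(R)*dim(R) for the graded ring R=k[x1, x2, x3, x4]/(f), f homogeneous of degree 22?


e(R)=deg(f)=22, dim(R)=4-1=3
e*dim=22*3=66


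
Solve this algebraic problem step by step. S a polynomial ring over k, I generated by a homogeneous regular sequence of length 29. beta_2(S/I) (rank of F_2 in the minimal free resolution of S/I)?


Regular sequence => Koszul complex is the minimal free resolution.
Syz_1 minimally generated by Koszul relations f_i*e_j - f_j*e_i (i<j): mu(Syz_1) = beta_2 = C(m,2) = m(m-1)/2
m=29
29*28/2 = 406


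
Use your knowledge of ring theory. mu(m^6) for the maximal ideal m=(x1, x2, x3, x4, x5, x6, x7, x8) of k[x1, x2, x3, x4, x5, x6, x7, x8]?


Graded Nakayama: mu(m^d) = dim_k (m^d/m^(d+1)) = #degree-6 monomials in 8 vars
C(n+d-1,d)=C(13,6)=1716


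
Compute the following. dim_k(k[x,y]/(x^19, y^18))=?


Basis: x^i*y^j, i<19, j<18
19*18=342


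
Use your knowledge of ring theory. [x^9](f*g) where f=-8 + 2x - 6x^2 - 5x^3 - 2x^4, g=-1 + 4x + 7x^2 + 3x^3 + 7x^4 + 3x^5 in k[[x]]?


[x^9] = sum a_i*b_j, i+j=9
  -2*3=-6
Sum=-6


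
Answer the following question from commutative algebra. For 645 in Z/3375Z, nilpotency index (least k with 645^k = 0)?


645^k mod 3375:
k=1: 645
k=2: 900
k=3: 0
First zero at k = 3


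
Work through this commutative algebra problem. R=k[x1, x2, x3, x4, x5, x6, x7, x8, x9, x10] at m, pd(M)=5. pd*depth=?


pd+depth=10
depth=10-5=5
pd*depth=5*5=25


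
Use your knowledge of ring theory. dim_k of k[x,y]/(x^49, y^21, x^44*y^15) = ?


k[x,y]/I, I = (x^49, y^21, x^44*y^15)
Rect: 49x21=1029. Corner: (49-44)x(21-15)=30.
dim = 1029-30 = 999


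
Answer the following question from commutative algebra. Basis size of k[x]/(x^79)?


Basis: 1,x,...,x^78
dim=79


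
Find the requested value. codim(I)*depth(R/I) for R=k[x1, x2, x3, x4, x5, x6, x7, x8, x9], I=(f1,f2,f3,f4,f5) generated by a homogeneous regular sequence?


codim=5, depth=dim(R/I)=9-5=4
Product=5*4=20


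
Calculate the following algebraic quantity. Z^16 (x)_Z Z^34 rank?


rank(M(x)N) = rank(M)*rank(N)
16*34 = 544


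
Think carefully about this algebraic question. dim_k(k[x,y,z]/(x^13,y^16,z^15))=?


Basis: x^iy^jz^k, i<13,j<16,k<15
13*16*15=3120


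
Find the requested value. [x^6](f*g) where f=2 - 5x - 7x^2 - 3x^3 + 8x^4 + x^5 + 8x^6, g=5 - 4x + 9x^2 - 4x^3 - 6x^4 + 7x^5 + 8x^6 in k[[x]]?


[x^6] = sum a_i*b_j, i+j=6
  2*8=16
  -5*7=-35
  -7*-6=42
  -3*-4=12
  8*9=72
  1*-4=-4
  8*5=40
Sum=143


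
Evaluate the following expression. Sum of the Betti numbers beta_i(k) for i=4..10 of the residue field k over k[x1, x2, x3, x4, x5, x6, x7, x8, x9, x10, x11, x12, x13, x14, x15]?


Koszul resolution: beta_i(k)=C(n,i), n=15
C(15,4)=1365, C(15,5)=3003, C(15,6)=5005, C(15,7)=6435, C(15,8)=6435, C(15,9)=5005, C(15,10)=3003
Sum=30251


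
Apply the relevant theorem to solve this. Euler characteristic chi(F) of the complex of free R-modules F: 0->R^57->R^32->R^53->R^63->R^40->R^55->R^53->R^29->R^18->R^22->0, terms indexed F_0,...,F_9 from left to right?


chi = sum (-1)^i * rank:
(-1)^0*57=57
(-1)^1*32=-32
(-1)^2*53=53
(-1)^3*63=-63
(-1)^4*40=40
(-1)^5*55=-55
(-1)^6*53=53
(-1)^7*29=-29
(-1)^8*18=18
(-1)^9*22=-22
chi=20


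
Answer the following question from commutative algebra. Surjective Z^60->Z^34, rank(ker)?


rank(ker) = 60-34 = 26


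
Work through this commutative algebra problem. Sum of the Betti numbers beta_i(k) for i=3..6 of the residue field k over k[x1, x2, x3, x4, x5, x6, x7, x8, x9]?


Koszul resolution: beta_i(k)=C(n,i), n=9
C(9,3)=84, C(9,4)=126, C(9,5)=126, C(9,6)=84
Sum=420


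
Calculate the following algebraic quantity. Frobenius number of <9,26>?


gcd(9,26)=1 => F=ab-a-b=9*26-9-26=234-35=199


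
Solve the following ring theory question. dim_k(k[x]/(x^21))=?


Basis: 1,x,...,x^20
dim=21


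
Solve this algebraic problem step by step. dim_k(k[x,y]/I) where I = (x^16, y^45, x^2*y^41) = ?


k[x,y]/I, I = (x^16, y^45, x^2*y^41)
Rect: 16x45=720. Corner: (16-2)x(45-41)=56.
dim = 720-56 = 664


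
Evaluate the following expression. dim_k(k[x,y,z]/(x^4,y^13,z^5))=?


Basis: x^iy^jz^k, i<4,j<13,k<5
4*13*5=260


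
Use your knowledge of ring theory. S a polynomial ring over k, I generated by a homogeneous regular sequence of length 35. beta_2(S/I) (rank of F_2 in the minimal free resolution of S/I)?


Regular sequence => Koszul complex is the minimal free resolution.
Syz_1 minimally generated by Koszul relations f_i*e_j - f_j*e_i (i<j): mu(Syz_1) = beta_2 = C(m,2) = m(m-1)/2
m=35
35*34/2 = 595


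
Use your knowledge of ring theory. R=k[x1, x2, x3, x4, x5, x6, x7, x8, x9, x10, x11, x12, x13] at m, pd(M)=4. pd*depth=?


pd+depth=13
depth=13-4=9
pd*depth=4*9=36


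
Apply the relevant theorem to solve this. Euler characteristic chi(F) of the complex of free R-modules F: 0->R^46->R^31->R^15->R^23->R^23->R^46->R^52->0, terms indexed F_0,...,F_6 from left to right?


chi = sum (-1)^i * rank:
(-1)^0*46=46
(-1)^1*31=-31
(-1)^2*15=15
(-1)^3*23=-23
(-1)^4*23=23
(-1)^5*46=-46
(-1)^6*52=52
chi=36


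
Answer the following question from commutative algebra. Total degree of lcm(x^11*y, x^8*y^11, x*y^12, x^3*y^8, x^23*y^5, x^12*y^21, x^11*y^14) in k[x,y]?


lcm = componentwise max:
x: max(11,8,1,3,23,12,11)=23
y: max(1,11,12,8,5,21,14)=21
Total=23+21=44


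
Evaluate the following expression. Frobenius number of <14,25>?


gcd(14,25)=1 => F=ab-a-b=14*25-14-25=350-39=311


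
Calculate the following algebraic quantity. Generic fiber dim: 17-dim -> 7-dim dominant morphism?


dim(fiber)=dim(X)-dim(Y)=17-7=10


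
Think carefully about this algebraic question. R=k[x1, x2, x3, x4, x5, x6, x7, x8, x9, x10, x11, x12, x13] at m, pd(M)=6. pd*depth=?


pd+depth=13
depth=13-6=7
pd*depth=6*7=42


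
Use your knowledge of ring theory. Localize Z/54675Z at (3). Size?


3-primary part: 54675=3^7*25
Size=3^7=2187


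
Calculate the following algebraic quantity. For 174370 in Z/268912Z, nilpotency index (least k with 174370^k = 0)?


174370^k mod 268912:
k=1: 174370
k=2: 92708
k=3: 117992
k=4: 76832
k=5: 0
First zero at k = 5


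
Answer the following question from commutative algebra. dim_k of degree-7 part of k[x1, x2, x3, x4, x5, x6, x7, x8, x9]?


C(d+n-1,n-1)=C(15,8)=6435


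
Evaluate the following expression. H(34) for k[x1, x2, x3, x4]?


C(d+n-1,n-1)=C(37,3)=7770


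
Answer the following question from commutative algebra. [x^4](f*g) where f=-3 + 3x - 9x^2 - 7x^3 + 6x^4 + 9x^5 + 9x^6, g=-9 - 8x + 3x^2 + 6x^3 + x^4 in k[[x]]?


[x^4] = sum a_i*b_j, i+j=4
  -3*1=-3
  3*6=18
  -9*3=-27
  -7*-8=56
  6*-9=-54
Sum=-10


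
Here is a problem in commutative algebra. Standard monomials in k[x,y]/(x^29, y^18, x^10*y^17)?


k[x,y]/I, I = (x^29, y^18, x^10*y^17)
Rect: 29x18=522. Corner: (29-10)x(18-17)=19.
dim = 522-19 = 503


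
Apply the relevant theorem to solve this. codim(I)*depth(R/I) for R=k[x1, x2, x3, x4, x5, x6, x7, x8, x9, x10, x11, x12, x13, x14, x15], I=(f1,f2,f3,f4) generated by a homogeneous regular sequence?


codim=4, depth=dim(R/I)=15-4=11
Product=4*11=44


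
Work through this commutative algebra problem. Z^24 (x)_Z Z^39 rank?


rank(M(x)N) = rank(M)*rank(N)
24*39 = 936


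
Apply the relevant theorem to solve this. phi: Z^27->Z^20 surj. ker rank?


rank(ker) = 27-20 = 7


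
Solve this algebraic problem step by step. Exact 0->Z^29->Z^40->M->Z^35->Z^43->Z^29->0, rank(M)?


Alt sum=0:
(-1)^0*29 + (-1)^1*40 + (-1)^2*? + (-1)^3*35 + (-1)^4*43 + (-1)^5*29=0
rank(M)=32


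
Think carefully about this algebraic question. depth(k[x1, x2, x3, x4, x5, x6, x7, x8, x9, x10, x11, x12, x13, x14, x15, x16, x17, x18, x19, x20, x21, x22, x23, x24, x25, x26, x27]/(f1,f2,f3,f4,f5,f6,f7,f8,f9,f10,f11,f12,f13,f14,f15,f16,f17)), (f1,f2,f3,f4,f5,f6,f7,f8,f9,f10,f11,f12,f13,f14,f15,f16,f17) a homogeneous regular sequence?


depth(R)=27
depth(R/I)=27-17=10


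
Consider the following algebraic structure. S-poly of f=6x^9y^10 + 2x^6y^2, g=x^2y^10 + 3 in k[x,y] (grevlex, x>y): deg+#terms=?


LT(f)=6x^9y^10, LT(g)=x^2y^10
lcm(LM)=x^9y^10
S(f,g) (scaled by 6 to clear denominators) = 1*f - 6x^7*g = 2x^6y^2 - 18x^7
2 terms, deg 8.
8+2=10


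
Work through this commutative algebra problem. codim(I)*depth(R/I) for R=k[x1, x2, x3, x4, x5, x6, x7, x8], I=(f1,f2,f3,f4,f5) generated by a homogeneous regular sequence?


codim=5, depth=dim(R/I)=8-5=3
Product=5*3=15


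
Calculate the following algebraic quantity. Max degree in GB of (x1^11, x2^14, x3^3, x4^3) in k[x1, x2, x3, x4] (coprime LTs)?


Pure powers, coprime LTs => already GB.
Degrees: 11, 14, 3, 3
Max=14


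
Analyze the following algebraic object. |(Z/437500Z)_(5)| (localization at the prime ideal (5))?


5-primary part: 437500=5^6*28
Size=5^6=15625


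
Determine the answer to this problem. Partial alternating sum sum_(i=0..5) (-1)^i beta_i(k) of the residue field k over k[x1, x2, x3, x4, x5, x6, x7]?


Koszul resolution: beta_i(k)=C(n,i), n=7
sum_(i=0..p) (-1)^i C(n,i) = (-1)^p C(n-1,p)
(-1)^5*C(6,5) = (-1)^5*6 = -6


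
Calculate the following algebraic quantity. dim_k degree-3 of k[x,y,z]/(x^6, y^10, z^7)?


Need i<6, j<10, k<7 with i+j+k=3.
For each i, j ranges over max(0,3-i-6)..min(9,3-i):
  i=0: j in [0,3] -> 4
  i=1: j in [0,2] -> 3
  i=2: j in [0,1] -> 2
  i=3: j in [0,0] -> 1
H(3) = 4+3+2+1 = 10


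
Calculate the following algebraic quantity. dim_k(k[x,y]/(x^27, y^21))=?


Basis: x^i*y^j, i<27, j<21
27*21=567


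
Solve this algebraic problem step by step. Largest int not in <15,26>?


gcd(15,26)=1 => F=ab-a-b=15*26-15-26=390-41=349


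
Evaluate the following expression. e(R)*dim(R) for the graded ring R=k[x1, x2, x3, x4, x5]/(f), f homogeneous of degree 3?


e(R)=deg(f)=3, dim(R)=5-1=4
e*dim=3*4=12


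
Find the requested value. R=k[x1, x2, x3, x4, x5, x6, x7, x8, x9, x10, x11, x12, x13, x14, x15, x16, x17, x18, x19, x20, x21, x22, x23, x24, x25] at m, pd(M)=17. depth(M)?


pd+depth=depth(R)=25
depth=25-17=8


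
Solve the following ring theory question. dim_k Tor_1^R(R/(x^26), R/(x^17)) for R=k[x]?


Tor_1(R/I,R/J)=(I cap J)/IJ=(x^26)/(x^43)
dim=43-26=min(26,17)=17


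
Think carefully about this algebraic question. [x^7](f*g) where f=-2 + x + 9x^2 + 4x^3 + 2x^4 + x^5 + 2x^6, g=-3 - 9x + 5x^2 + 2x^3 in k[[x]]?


[x^7] = sum a_i*b_j, i+j=7
  2*2=4
  1*5=5
  2*-9=-18
Sum=-9


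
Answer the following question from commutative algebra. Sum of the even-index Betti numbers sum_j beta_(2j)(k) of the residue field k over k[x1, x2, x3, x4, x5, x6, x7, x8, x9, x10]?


Koszul resolution: beta_i(k)=C(n,i), n=10
sum_even C(10,i) = 2^(n-1) = 2^9 = 512


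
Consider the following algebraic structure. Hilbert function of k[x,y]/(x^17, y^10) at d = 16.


k[x,y], I = (x^17, y^10), d = 16
Need i < 17 and d-i < 10.
Range: 7 <= i <= 16.
H(16) = 10


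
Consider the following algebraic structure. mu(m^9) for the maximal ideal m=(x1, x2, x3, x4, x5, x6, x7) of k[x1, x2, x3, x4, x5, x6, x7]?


Graded Nakayama: mu(m^d) = dim_k (m^d/m^(d+1)) = #degree-9 monomials in 7 vars
C(n+d-1,d)=C(15,9)=5005


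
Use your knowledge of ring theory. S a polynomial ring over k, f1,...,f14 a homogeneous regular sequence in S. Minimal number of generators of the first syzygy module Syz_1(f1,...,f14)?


Regular sequence => Koszul complex is the minimal free resolution.
Syz_1 minimally generated by Koszul relations f_i*e_j - f_j*e_i (i<j): mu(Syz_1) = beta_2 = C(m,2) = m(m-1)/2
m=14
14*13/2 = 91


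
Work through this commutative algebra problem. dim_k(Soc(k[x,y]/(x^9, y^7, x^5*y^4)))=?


Socle = ann(m) = span of standard monomials u with x*u, y*u in I (staircase corners).
Minimal generators: x^9, x^5*y^4, y^7
Corners: x^4y^6, x^8y^3
Socle dim=2


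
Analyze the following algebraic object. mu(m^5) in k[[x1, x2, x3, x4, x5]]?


C(n+d-1,d)=C(9,5)=126


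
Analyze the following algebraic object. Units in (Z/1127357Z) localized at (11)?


Local ring = Z/161051Z.
phi(161051) = 11^4*(11-1) = 146410


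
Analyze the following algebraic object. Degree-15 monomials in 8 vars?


C(d+n-1,n-1)=C(22,7)=170544


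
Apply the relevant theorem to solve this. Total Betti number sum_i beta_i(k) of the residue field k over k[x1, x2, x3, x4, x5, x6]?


Koszul resolution: beta_i(k)=C(n,i), n=6
sum_i C(6,i) = 2^6 = 64


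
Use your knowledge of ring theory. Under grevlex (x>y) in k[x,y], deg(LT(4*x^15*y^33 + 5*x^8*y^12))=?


LT: 4*x^15*y^33
deg_x=15, deg_y=33
Total=15+33=48


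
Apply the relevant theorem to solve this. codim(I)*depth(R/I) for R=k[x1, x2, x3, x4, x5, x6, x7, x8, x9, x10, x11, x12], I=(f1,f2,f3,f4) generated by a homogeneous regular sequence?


codim=4, depth=dim(R/I)=12-4=8
Product=4*8=32


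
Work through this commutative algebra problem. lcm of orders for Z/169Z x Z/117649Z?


Exponent = lcm of the cyclic orders; pairwise coprime => product.
13^2*7^6=169*117649=19882681


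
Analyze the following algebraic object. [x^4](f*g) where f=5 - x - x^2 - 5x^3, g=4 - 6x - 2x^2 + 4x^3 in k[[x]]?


[x^4] = sum a_i*b_j, i+j=4
  -1*4=-4
  -1*-2=2
  -5*-6=30
Sum=28


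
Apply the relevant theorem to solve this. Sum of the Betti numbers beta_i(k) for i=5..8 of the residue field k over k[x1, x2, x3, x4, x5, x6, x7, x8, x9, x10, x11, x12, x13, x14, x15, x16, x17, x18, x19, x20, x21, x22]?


Koszul resolution: beta_i(k)=C(n,i), n=22
C(22,5)=26334, C(22,6)=74613, C(22,7)=170544, C(22,8)=319770
Sum=591261


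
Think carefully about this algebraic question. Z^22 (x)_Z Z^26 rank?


rank(M(x)N) = rank(M)*rank(N)
22*26 = 572


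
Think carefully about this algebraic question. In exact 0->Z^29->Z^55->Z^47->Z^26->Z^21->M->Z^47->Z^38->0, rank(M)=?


Alt sum=0:
(-1)^0*29 + (-1)^1*55 + (-1)^2*47 + (-1)^3*26 + (-1)^4*21 + (-1)^5*? + (-1)^6*47 + (-1)^7*38=0
rank(M)=25


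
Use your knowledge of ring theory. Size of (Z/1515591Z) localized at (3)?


3-primary part: 1515591=3^9*77
Size=3^9=19683


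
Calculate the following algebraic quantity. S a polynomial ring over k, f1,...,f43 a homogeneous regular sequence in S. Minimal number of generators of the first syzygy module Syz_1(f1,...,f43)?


Regular sequence => Koszul complex is the minimal free resolution.
Syz_1 minimally generated by Koszul relations f_i*e_j - f_j*e_i (i<j): mu(Syz_1) = beta_2 = C(m,2) = m(m-1)/2
m=43
43*42/2 = 903


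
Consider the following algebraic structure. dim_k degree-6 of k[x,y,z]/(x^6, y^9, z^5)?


Need i<6, j<9, k<5 with i+j+k=6.
For each i, j ranges over max(0,6-i-4)..min(8,6-i):
  i=0: j in [2,6] -> 5
  i=1: j in [1,5] -> 5
  i=2: j in [0,4] -> 5
  i=3: j in [0,3] -> 4
  i=4: j in [0,2] -> 3
  i=5: j in [0,1] -> 2
H(6) = 5+5+5+4+3+2 = 24


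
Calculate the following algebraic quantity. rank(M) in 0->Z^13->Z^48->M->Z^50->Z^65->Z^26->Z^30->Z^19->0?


Alt sum=0:
(-1)^0*13 + (-1)^1*48 + (-1)^2*? + (-1)^3*50 + (-1)^4*65 + (-1)^5*26 + (-1)^6*30 + (-1)^7*19=0
rank(M)=35


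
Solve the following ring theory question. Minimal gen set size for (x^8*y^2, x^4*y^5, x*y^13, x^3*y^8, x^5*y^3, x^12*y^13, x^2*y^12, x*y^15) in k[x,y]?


Remove redundant (divisible by others).
x*y^15 redundant.
x^12*y^13 redundant.
Min: x^8*y^2, x^5*y^3, x^4*y^5, x^3*y^8, x^2*y^12, x*y^13
Count=6


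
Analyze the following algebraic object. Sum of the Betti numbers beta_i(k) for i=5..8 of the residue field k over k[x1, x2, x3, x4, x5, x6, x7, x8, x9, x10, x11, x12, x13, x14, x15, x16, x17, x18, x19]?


Koszul resolution: beta_i(k)=C(n,i), n=19
C(19,5)=11628, C(19,6)=27132, C(19,7)=50388, C(19,8)=75582
Sum=164730


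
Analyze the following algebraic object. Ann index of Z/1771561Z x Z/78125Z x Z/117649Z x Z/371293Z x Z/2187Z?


Exponent = lcm of the cyclic orders; pairwise coprime => product.
11^6*5^7*7^6*13^5*3^7=1771561*78125*117649*371293*2187=13222084427721262765546875


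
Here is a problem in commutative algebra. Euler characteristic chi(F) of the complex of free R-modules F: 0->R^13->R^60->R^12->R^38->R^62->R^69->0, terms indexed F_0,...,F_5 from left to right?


chi = sum (-1)^i * rank:
(-1)^0*13=13
(-1)^1*60=-60
(-1)^2*12=12
(-1)^3*38=-38
(-1)^4*62=62
(-1)^5*69=-69
chi=-80


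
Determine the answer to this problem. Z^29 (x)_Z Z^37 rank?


rank(M(x)N) = rank(M)*rank(N)
29*37 = 1073


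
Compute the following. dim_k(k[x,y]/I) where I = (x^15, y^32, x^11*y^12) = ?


k[x,y]/I, I = (x^15, y^32, x^11*y^12)
Rect: 15x32=480. Corner: (15-11)x(32-12)=80.
dim = 480-80 = 400


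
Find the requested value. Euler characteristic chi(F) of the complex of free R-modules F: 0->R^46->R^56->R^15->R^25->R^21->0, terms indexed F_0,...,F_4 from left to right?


chi = sum (-1)^i * rank:
(-1)^0*46=46
(-1)^1*56=-56
(-1)^2*15=15
(-1)^3*25=-25
(-1)^4*21=21
chi=1


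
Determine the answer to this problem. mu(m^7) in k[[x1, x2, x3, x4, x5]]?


C(n+d-1,d)=C(11,7)=330


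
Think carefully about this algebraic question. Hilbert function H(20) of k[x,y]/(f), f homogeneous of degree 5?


H(t)=d for t>=d-1.
d=5, t=20
H(20)=5


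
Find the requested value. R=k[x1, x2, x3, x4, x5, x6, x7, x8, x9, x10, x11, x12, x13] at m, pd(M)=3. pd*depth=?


pd+depth=13
depth=13-3=10
pd*depth=3*10=30


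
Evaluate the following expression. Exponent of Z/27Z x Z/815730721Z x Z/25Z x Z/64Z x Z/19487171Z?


Exponent = lcm of the cyclic orders; pairwise coprime => product.
3^3*13^8*5^2*2^6*11^7=27*815730721*25*64*19487171=686719470963468571200


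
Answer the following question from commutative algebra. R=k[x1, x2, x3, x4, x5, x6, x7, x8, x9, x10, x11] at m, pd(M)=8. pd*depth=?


pd+depth=11
depth=11-8=3
pd*depth=8*3=24


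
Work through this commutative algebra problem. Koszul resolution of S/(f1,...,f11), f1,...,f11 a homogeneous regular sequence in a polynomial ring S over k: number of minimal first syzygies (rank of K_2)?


Regular sequence => Koszul complex is the minimal free resolution.
Syz_1 minimally generated by Koszul relations f_i*e_j - f_j*e_i (i<j): mu(Syz_1) = beta_2 = C(m,2) = m(m-1)/2
m=11
11*10/2 = 55


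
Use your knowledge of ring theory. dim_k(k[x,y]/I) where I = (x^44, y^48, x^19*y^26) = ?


k[x,y]/I, I = (x^44, y^48, x^19*y^26)
Rect: 44x48=2112. Corner: (44-19)x(48-26)=550.
dim = 2112-550 = 1562


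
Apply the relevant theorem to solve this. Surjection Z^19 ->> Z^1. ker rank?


rank(ker) = 19-1 = 18


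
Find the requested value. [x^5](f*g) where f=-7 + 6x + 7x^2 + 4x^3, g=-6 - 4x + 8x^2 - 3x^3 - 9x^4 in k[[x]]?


[x^5] = sum a_i*b_j, i+j=5
  6*-9=-54
  7*-3=-21
  4*8=32
Sum=-43


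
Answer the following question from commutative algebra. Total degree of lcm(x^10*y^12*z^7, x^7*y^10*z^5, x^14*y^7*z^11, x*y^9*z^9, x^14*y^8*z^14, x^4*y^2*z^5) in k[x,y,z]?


lcm = componentwise max:
x: max(10,7,14,1,14,4)=14
y: max(12,10,7,9,8,2)=12
z: max(7,5,11,9,14,5)=14
Total=14+12+14=40


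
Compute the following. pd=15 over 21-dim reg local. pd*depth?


pd+depth=21
depth=21-15=6
pd*depth=15*6=90


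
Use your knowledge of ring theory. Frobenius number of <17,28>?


gcd(17,28)=1 => F=ab-a-b=17*28-17-28=476-45=431


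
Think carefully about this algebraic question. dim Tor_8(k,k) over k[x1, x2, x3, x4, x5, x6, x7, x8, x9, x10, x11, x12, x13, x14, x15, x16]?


Koszul: C(n,i)=C(16,8)=12870


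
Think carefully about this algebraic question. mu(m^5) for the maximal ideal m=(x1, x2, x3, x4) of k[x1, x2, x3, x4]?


Graded Nakayama: mu(m^d) = dim_k (m^d/m^(d+1)) = #degree-5 monomials in 4 vars
C(n+d-1,d)=C(8,5)=56


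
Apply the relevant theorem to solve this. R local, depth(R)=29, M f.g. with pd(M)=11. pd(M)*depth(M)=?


pd+depth=29
depth=29-11=18
pd*depth=11*18=198


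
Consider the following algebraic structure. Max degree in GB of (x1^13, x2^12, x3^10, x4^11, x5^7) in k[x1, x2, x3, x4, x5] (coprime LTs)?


Pure powers, coprime LTs => already GB.
Degrees: 13, 12, 10, 11, 7
Max=13


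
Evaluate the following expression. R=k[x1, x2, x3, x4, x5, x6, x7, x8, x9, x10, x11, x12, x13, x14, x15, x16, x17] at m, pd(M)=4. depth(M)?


pd+depth=depth(R)=17
depth=17-4=13


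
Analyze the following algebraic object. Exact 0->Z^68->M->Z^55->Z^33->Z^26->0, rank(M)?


Alt sum=0:
(-1)^0*68 + (-1)^1*? + (-1)^2*55 + (-1)^3*33 + (-1)^4*26=0
rank(M)=116


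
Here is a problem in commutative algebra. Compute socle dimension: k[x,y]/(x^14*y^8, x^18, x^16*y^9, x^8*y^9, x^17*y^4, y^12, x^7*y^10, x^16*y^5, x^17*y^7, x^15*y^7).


Socle = ann(m) = span of standard monomials u with x*u, y*u in I (staircase corners).
Redundant generators: x^17*y^7, x^16*y^9
Minimal generators: x^18, x^17*y^4, x^16*y^5, x^15*y^7, x^14*y^8, x^8*y^9, x^7*y^10, y^12
Corners: x^6y^11, x^7y^9, x^13y^8, x^14y^7, x^15y^6, x^16y^4, x^17y^3
Socle dim=7


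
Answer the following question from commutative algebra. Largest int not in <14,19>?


gcd(14,19)=1 => F=ab-a-b=14*19-14-19=266-33=233


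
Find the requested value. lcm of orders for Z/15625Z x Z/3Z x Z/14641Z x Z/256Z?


Exponent = lcm of the cyclic orders; pairwise coprime => product.
5^6*3^1*11^4*2^8=15625*3*14641*256=175692000000


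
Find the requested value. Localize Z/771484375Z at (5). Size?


5-primary part: 771484375=5^10*79
Size=5^10=9765625


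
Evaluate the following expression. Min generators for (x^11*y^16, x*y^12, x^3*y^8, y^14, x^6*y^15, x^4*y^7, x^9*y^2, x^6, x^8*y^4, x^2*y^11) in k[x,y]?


Remove redundant (divisible by others).
x^8*y^4 redundant.
x^6*y^15 redundant.
x^11*y^16 redundant.
x^9*y^2 redundant.
Min: x^6, x^4*y^7, x^3*y^8, x^2*y^11, x*y^12, y^14
Count=6


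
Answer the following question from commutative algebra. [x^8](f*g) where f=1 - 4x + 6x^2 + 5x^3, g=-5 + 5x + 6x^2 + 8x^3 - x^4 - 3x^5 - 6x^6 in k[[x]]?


[x^8] = sum a_i*b_j, i+j=8
  6*-6=-36
  5*-3=-15
Sum=-51


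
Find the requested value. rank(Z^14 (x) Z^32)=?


rank(M(x)N) = rank(M)*rank(N)
14*32 = 448


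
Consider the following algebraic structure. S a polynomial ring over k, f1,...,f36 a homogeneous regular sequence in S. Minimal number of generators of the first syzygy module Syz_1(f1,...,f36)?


Regular sequence => Koszul complex is the minimal free resolution.
Syz_1 minimally generated by Koszul relations f_i*e_j - f_j*e_i (i<j): mu(Syz_1) = beta_2 = C(m,2) = m(m-1)/2
m=36
36*35/2 = 630


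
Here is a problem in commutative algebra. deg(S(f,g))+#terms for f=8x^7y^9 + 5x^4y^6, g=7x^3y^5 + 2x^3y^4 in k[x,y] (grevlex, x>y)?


LT(f)=8x^7y^9, LT(g)=7x^3y^5
lcm(LM)=x^7y^9
S(f,g) (scaled by 56 to clear denominators) = 7*f - 8x^4y^4*g = -16x^7y^8 + 35x^4y^6
2 terms, deg 15.
15+2=17


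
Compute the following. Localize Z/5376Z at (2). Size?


2-primary part: 5376=2^8*21
Size=2^8=256


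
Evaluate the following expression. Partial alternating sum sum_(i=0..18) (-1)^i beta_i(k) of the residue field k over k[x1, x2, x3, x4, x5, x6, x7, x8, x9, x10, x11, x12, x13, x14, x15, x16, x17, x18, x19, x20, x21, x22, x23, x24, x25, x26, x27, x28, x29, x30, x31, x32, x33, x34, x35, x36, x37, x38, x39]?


Koszul resolution: beta_i(k)=C(n,i), n=39
sum_(i=0..p) (-1)^i C(n,i) = (-1)^p C(n-1,p)
(-1)^18*C(38,18) = (-1)^18*33578000610 = 33578000610


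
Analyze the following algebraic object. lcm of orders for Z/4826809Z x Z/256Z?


Exponent = lcm of the cyclic orders; pairwise coprime => product.
13^6*2^8=4826809*256=1235663104


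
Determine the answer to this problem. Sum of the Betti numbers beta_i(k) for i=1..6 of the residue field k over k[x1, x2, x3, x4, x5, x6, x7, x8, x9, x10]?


Koszul resolution: beta_i(k)=C(n,i), n=10
C(10,1)=10, C(10,2)=45, C(10,3)=120, C(10,4)=210, C(10,5)=252, C(10,6)=210
Sum=847


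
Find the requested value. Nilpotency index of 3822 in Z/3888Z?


3822^k mod 3888:
k=1: 3822
k=2: 468
k=3: 216
k=4: 1296
k=5: 0
First zero at k = 5


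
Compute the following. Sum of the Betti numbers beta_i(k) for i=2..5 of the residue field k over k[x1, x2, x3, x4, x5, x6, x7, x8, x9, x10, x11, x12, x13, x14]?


Koszul resolution: beta_i(k)=C(n,i), n=14
C(14,2)=91, C(14,3)=364, C(14,4)=1001, C(14,5)=2002
Sum=3458


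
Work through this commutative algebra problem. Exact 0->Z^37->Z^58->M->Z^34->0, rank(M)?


Alt sum=0:
(-1)^0*37 + (-1)^1*58 + (-1)^2*? + (-1)^3*34=0
rank(M)=55


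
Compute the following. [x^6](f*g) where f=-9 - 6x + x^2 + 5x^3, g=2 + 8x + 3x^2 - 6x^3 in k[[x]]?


[x^6] = sum a_i*b_j, i+j=6
  5*-6=-30
Sum=-30


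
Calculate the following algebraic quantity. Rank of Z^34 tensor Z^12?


rank(M(x)N) = rank(M)*rank(N)
34*12 = 408


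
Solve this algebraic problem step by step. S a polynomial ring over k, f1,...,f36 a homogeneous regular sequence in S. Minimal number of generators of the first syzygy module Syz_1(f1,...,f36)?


Regular sequence => Koszul complex is the minimal free resolution.
Syz_1 minimally generated by Koszul relations f_i*e_j - f_j*e_i (i<j): mu(Syz_1) = beta_2 = C(m,2) = m(m-1)/2
m=36
36*35/2 = 630


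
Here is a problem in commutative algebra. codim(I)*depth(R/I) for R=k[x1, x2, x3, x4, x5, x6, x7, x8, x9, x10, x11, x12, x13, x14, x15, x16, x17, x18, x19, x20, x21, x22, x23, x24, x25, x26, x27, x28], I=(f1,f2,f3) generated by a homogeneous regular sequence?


codim=3, depth=dim(R/I)=28-3=25
Product=3*25=75


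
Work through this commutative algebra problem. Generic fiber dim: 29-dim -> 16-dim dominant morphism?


dim(fiber)=dim(X)-dim(Y)=29-16=13


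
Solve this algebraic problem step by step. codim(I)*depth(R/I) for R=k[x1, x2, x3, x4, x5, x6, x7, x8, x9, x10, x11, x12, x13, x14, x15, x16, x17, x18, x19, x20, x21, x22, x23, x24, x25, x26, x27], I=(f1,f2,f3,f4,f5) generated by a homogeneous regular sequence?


codim=5, depth=dim(R/I)=27-5=22
Product=5*22=110


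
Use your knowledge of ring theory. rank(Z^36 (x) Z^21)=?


rank(M(x)N) = rank(M)*rank(N)
36*21 = 756


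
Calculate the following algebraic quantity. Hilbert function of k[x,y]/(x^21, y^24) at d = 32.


k[x,y], I = (x^21, y^24), d = 32
Need i < 21 and d-i < 24.
Range: 9 <= i <= 20.
H(32) = 12


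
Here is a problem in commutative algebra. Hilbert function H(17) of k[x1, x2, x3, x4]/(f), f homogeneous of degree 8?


C(20,3)-C(12,3)=1140-220=920


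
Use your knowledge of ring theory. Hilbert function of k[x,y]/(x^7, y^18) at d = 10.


k[x,y], I = (x^7, y^18), d = 10
Need i < 7 and d-i < 18.
Range: 0 <= i <= 6.
H(10) = 7


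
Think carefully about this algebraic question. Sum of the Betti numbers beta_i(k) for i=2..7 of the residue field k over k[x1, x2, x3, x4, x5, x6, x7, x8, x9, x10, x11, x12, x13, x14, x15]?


Koszul resolution: beta_i(k)=C(n,i), n=15
C(15,2)=105, C(15,3)=455, C(15,4)=1365, C(15,5)=3003, C(15,6)=5005, C(15,7)=6435
Sum=16368


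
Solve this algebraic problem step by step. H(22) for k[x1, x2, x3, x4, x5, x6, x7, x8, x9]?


C(d+n-1,n-1)=C(30,8)=5852925


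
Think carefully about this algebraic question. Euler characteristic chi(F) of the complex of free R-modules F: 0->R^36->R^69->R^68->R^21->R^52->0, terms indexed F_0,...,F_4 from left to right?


chi = sum (-1)^i * rank:
(-1)^0*36=36
(-1)^1*69=-69
(-1)^2*68=68
(-1)^3*21=-21
(-1)^4*52=52
chi=66


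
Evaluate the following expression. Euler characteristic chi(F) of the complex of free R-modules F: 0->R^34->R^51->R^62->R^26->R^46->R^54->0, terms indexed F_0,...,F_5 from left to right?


chi = sum (-1)^i * rank:
(-1)^0*34=34
(-1)^1*51=-51
(-1)^2*62=62
(-1)^3*26=-26
(-1)^4*46=46
(-1)^5*54=-54
chi=11


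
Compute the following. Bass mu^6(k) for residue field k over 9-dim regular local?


C(n,i)=C(9,6)=84


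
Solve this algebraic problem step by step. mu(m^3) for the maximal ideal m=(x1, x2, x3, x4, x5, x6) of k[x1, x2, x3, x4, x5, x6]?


Graded Nakayama: mu(m^d) = dim_k (m^d/m^(d+1)) = #degree-3 monomials in 6 vars
C(n+d-1,d)=C(8,3)=56


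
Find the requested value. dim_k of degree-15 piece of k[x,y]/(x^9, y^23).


k[x,y], I = (x^9, y^23), d = 15
Need i < 9 and d-i < 23.
Range: 0 <= i <= 8.
H(15) = 9


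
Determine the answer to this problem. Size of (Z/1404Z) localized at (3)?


3-primary part: 1404=3^3*52
Size=3^3=27


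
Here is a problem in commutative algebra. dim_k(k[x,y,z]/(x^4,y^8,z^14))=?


Basis: x^iy^jz^k, i<4,j<8,k<14
4*8*14=448


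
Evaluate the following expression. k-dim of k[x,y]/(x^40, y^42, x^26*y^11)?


k[x,y]/I, I = (x^40, y^42, x^26*y^11)
Rect: 40x42=1680. Corner: (40-26)x(42-11)=434.
dim = 1680-434 = 1246


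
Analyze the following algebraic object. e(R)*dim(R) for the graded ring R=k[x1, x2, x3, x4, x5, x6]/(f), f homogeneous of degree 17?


e(R)=deg(f)=17, dim(R)=6-1=5
e*dim=17*5=85


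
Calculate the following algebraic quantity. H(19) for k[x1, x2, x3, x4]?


C(d+n-1,n-1)=C(22,3)=1540


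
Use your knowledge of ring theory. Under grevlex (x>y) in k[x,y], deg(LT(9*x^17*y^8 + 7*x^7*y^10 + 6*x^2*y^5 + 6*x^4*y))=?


LT: 9*x^17*y^8
deg_x=17, deg_y=8
Total=17+8=25


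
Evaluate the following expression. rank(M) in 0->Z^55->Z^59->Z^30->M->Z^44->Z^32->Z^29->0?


Alt sum=0:
(-1)^0*55 + (-1)^1*59 + (-1)^2*30 + (-1)^3*? + (-1)^4*44 + (-1)^5*32 + (-1)^6*29=0
rank(M)=67


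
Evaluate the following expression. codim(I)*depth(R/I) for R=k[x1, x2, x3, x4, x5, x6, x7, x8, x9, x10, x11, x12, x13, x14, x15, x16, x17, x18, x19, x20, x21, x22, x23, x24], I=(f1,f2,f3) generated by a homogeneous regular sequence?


codim=3, depth=dim(R/I)=24-3=21
Product=3*21=63


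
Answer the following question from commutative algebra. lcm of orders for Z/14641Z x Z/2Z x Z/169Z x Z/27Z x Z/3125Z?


Exponent = lcm of the cyclic orders; pairwise coprime => product.
11^4*2^1*13^2*3^3*5^5=14641*2*169*27*3125=417543018750


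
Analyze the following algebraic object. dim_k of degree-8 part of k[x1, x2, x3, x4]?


C(d+n-1,n-1)=C(11,3)=165


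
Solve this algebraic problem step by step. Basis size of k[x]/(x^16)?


Basis: 1,x,...,x^15
dim=16


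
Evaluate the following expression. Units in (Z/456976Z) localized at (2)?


Local ring = Z/16Z.
phi(16) = 2^3*(2-1) = 8


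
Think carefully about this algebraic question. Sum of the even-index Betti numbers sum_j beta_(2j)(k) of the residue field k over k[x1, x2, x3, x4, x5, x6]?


Koszul resolution: beta_i(k)=C(n,i), n=6
sum_even C(6,i) = 2^(n-1) = 2^5 = 32


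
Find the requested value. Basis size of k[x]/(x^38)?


Basis: 1,x,...,x^37
dim=38


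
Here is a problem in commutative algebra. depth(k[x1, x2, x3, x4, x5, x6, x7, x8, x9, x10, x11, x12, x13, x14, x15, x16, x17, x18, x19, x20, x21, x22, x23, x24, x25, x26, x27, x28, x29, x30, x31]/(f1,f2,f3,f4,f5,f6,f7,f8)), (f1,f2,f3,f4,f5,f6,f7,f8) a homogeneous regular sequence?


depth(R)=31
depth(R/I)=31-8=23


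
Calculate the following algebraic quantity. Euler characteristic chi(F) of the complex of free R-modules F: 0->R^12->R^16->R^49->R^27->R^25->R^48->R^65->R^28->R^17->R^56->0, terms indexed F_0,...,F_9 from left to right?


chi = sum (-1)^i * rank:
(-1)^0*12=12
(-1)^1*16=-16
(-1)^2*49=49
(-1)^3*27=-27
(-1)^4*25=25
(-1)^5*48=-48
(-1)^6*65=65
(-1)^7*28=-28
(-1)^8*17=17
(-1)^9*56=-56
chi=-7


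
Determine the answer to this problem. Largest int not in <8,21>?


gcd(8,21)=1 => F=ab-a-b=8*21-8-21=168-29=139


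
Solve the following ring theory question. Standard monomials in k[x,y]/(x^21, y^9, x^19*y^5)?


k[x,y]/I, I = (x^21, y^9, x^19*y^5)
Rect: 21x9=189. Corner: (21-19)x(9-5)=8.
dim = 189-8 = 181


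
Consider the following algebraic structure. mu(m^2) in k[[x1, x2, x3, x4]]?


C(n+d-1,d)=C(5,2)=10


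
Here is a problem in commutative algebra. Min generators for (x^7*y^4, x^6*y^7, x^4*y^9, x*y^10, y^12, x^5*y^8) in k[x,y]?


Remove redundant (divisible by others).
Min: x^7*y^4, x^6*y^7, x^5*y^8, x^4*y^9, x*y^10, y^12
Count=6


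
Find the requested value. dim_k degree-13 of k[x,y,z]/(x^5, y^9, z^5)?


Need i<5, j<9, k<5 with i+j+k=13.
For each i, j ranges over max(0,13-i-4)..min(8,13-i):
  i=0: j in [9,8] -> 0
  i=1: j in [8,8] -> 1
  i=2: j in [7,8] -> 2
  i=3: j in [6,8] -> 3
  i=4: j in [5,8] -> 4
H(13) = 0+1+2+3+4 = 10


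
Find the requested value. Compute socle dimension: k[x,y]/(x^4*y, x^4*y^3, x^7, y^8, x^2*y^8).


Socle = ann(m) = span of standard monomials u with x*u, y*u in I (staircase corners).
Redundant generators: x^2*y^8, x^4*y^3
Minimal generators: x^7, x^4*y, y^8
Corners: x^3y^7, x^6
Socle dim=2


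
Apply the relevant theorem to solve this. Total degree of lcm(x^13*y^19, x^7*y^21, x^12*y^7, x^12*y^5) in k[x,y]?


lcm = componentwise max:
x: max(13,7,12,12)=13
y: max(19,21,7,5)=21
Total=13+21=34


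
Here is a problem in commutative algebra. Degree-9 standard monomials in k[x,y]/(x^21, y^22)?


k[x,y], I = (x^21, y^22), d = 9
Need i < 21 and d-i < 22.
Range: 0 <= i <= 9.
H(9) = 10


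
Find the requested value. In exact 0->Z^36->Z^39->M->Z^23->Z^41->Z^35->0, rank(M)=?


Alt sum=0:
(-1)^0*36 + (-1)^1*39 + (-1)^2*? + (-1)^3*23 + (-1)^4*41 + (-1)^5*35=0
rank(M)=20
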